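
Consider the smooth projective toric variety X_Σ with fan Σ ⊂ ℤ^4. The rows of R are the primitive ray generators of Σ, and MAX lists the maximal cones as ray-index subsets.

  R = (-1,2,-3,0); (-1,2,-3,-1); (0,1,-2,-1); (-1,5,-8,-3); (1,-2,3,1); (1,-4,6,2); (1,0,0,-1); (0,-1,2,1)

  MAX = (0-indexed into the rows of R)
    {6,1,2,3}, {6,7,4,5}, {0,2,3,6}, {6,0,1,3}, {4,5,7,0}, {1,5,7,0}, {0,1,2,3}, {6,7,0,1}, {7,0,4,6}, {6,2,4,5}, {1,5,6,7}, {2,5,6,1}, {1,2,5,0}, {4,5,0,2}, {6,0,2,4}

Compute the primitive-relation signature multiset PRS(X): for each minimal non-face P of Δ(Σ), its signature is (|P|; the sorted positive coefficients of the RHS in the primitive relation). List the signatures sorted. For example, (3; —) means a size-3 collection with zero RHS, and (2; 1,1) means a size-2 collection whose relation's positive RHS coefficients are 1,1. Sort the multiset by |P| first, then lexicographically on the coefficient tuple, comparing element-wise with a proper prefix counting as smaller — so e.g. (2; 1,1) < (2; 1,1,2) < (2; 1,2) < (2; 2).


|primitive collections| = 7. Relations:

  P = {1,4}:  v_{1} + v_{4} = 0  ⟹  sig = (2; —)
  P = {2,7}:  v_{2} + v_{7} = 0  ⟹  sig = (2; —)
  P = {3,5}:  v_{3} + v_{5} = v_{2}  ⟹  sig = (2; 1)
  P = {3,4}:  v_{3} + v_{4} = v_{0} + v_{2} + v_{6}  ⟹  sig = (2; 1,1,1)
  P = {3,7}:  v_{3} + v_{7} = v_{0} + v_{1} + v_{6}  ⟹  sig = (2; 1,1,1)
  P = {0,5,6}:  v_{0} + v_{5} + v_{6} = v_{4}  ⟹  sig = (3; 1)
  P = {0,1,2,6}:  v_{0} + v_{1} + v_{2} + v_{6} = v_{3}  ⟹  sig = (4; 1)

Signatures (|P|; sorted positive RHS coefficients), sorted:
    |P|=2: 5 collections, coeffs (), (), (1), (1,1,1), (1,1,1)
    |P|=3: 1 collection, coeffs (1)
    |P|=4: 1 collection, coeffs (1)


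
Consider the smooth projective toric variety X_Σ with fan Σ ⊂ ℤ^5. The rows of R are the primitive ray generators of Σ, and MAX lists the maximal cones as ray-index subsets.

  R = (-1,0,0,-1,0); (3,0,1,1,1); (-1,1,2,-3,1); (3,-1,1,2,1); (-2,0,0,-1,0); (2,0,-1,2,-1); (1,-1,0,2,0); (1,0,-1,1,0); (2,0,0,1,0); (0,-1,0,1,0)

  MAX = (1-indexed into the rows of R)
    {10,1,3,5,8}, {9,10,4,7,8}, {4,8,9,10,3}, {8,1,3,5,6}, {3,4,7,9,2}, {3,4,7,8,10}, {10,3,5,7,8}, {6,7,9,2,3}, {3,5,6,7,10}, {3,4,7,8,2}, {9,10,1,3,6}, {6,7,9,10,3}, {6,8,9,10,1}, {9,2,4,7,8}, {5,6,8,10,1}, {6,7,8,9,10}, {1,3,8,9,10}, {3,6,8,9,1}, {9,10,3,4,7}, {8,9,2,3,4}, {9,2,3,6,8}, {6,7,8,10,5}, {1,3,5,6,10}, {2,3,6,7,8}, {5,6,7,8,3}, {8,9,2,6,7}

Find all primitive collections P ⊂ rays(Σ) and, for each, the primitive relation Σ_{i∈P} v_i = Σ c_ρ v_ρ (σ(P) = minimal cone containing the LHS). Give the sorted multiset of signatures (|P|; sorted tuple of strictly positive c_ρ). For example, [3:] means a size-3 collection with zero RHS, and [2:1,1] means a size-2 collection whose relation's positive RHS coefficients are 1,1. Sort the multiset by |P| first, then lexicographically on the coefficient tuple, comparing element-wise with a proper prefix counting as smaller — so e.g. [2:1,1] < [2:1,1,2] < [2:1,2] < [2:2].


|primitive collections| = 10. Relations:

  • {5,9}:  v_{5} + v_{9} = 0 — sig = [2:]
  • {1,7}:  v_{1} + v_{7} = v_{10} — sig = [2:1]
  • {2,10}:  v_{2} + v_{10} = v_{4} — sig = [2:1]
  • {2,5}:  v_{2} + v_{5} = v_{3} + v_{7} + v_{8} — sig = [2:1,1,1]
  • {1,2}:  v_{1} + v_{2} = v_{3} + v_{8} + v_{9} + v_{10} — sig = [2:1,1,1,1]
  • {4,5}:  v_{4} + v_{5} = v_{3} + v_{7} + v_{8} + v_{10} — sig = [2:1,1,1,1]
  • {1,4}:  v_{1} + v_{4} = v_{3} + v_{8} + v_{9} + 2·v_{10} — sig = [2:1,1,1,2]
  • {4,6}:  v_{4} + v_{6} = v_{7} + 2·v_{9} — sig = [2:1,2]
  • {3,6,8,10}:  v_{3} + v_{6} + v_{8} + v_{10} = v_{9} — sig = [4:1]
  • {3,7,8,9}:  v_{3} + v_{7} + v_{8} + v_{9} = v_{2} — sig = [4:1]

Sorted signature multiset PRS(X):
{ [2:],  [2:1] ×2,  [2:1,1,1],  [2:1,1,1,1] ×2,  [2:1,1,1,2],  [2:1,2],  [4:1] ×2 }


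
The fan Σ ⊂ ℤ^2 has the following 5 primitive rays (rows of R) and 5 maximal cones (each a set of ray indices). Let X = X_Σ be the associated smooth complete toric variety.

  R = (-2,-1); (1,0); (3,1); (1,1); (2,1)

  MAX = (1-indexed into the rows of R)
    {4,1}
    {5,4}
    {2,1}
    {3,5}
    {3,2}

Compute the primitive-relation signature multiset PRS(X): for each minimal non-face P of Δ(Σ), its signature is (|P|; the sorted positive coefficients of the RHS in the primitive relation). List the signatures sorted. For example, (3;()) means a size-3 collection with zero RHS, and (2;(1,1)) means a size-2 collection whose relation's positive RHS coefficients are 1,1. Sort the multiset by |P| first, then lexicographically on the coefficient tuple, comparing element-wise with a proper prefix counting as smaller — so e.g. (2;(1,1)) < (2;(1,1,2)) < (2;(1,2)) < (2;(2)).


Σ has 5 primitive collections:

  {1,5}:  v_{1} + v_{5} = 0  so sig = (2;())
  {1,3}:  v_{1} + v_{3} = v_{2}  so sig = (2;(1))
  {2,4}:  v_{2} + v_{4} = v_{5}  so sig = (2;(1))
  {2,5}:  v_{2} + v_{5} = v_{3}  so sig = (2;(1))
  {3,4}:  v_{3} + v_{4} = 2·v_{5}  so sig = (2;(2))

Hence PRS(X_Σ) =
[(2;()), (2;(1)), (2;(1)), (2;(1)), (2;(2))]


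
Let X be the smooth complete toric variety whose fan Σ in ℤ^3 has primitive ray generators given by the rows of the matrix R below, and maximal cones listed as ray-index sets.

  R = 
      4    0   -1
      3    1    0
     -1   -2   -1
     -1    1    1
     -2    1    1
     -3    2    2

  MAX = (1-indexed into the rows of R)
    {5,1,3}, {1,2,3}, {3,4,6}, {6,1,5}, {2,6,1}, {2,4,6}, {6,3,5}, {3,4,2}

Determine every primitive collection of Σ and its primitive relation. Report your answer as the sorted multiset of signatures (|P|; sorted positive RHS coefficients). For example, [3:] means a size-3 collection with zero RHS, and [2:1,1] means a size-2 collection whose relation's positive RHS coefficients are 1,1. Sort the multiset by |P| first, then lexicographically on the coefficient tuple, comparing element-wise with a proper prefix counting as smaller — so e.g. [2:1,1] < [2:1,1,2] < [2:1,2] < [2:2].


Minimal non-faces — 5 found among 6 rays, 8 max cones:

  P={1,4}:  v_{1} + v_{4} = v_{2}  ⟹  sig = [2:1]
  P={4,5}:  v_{4} + v_{5} = v_{6}  ⟹  sig = [2:1]
  P={2,5}:  v_{2} + v_{5} = v_{1} + v_{6}  ⟹  sig = [2:1,1]
  P={1,3,6}:  v_{1} + v_{3} + v_{6} = 0  ⟹  sig = [3:]
  P={2,3,6}:  v_{2} + v_{3} + v_{6} = v_{4}  ⟹  sig = [3:1]

so the primitive-relation signature multiset is
    |P|=2: 3 collections, coeffs (1), (1), (1,1)
    |P|=3: 2 collections, coeffs (), (1)


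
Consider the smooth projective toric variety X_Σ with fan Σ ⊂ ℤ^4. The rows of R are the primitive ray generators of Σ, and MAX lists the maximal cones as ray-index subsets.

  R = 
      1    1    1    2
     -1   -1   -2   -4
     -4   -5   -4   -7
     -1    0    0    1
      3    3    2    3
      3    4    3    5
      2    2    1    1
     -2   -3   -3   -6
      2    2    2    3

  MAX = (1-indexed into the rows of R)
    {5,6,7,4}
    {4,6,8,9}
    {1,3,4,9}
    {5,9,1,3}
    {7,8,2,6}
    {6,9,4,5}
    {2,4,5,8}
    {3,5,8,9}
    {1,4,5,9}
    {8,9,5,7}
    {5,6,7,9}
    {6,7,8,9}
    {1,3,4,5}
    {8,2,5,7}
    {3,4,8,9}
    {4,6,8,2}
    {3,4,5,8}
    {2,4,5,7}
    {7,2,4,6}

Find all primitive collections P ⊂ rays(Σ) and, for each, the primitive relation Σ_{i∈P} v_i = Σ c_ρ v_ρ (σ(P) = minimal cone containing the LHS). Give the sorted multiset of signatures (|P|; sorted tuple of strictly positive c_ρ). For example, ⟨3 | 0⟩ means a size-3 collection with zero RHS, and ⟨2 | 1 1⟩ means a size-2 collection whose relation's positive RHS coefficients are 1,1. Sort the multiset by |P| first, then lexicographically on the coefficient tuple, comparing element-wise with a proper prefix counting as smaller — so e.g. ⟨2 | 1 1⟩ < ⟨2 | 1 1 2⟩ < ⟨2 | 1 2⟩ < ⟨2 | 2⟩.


The 14 primitive collections of Σ (r=9, n=4):

  {1,7}:  v_{1} + v_{7} = v_{5}  →  sig = ⟨2 | 1⟩
  {3,7}:  v_{3} + v_{7} = v_{8}  →  sig = ⟨2 | 1⟩
  {1,8}:  v_{1} + v_{8} = v_{3} + v_{5}  →  sig = ⟨2 | 1 1⟩
  {2,9}:  v_{2} + v_{9} = v_{6} + v_{8}  →  sig = ⟨2 | 1 1⟩
  {1,2}:  v_{1} + v_{2} = v_{4} + v_{5} + v_{8}  →  sig = ⟨2 | 1 1 1⟩
  {1,6}:  v_{1} + v_{6} = v_{4} + v_{5} + v_{9}  →  sig = ⟨2 | 1 1 1⟩
  {3,6}:  v_{3} + v_{6} = v_{4} + v_{8} + v_{9}  →  sig = ⟨2 | 1 1 1⟩
  {2,3}:  v_{2} + v_{3} = v_{4} + 2·v_{8}  →  sig = ⟨2 | 1 2⟩
  {4,7,8}:  v_{4} + v_{7} + v_{8} = v_{2}  →  sig = ⟨3 | 1⟩
  {4,7,9}:  v_{4} + v_{7} + v_{9} = v_{6}  →  sig = ⟨3 | 1⟩
  {2,5,6}:  v_{2} + v_{5} + v_{6} = v_{4} + 3·v_{7}  →  sig = ⟨3 | 1 3⟩
  {5,6,8}:  v_{5} + v_{6} + v_{8} = 2·v_{7}  →  sig = ⟨3 | 2⟩
  {3,4,5,9}:  v_{3} + v_{4} + v_{5} + v_{9} = 0  →  sig = ⟨4 | 0⟩
  {4,5,8,9}:  v_{4} + v_{5} + v_{8} + v_{9} = v_{7}  →  sig = ⟨4 | 1⟩

Hence PRS(X_Σ) =
[⟨2 | 1⟩, ⟨2 | 1⟩, ⟨2 | 1 1⟩, ⟨2 | 1 1⟩, ⟨2 | 1 1 1⟩, ⟨2 | 1 1 1⟩, ⟨2 | 1 1 1⟩, ⟨2 | 1 2⟩, ⟨3 | 1⟩, ⟨3 | 1⟩, ⟨3 | 1 3⟩, ⟨3 | 2⟩, ⟨4 | 0⟩, ⟨4 | 1⟩]


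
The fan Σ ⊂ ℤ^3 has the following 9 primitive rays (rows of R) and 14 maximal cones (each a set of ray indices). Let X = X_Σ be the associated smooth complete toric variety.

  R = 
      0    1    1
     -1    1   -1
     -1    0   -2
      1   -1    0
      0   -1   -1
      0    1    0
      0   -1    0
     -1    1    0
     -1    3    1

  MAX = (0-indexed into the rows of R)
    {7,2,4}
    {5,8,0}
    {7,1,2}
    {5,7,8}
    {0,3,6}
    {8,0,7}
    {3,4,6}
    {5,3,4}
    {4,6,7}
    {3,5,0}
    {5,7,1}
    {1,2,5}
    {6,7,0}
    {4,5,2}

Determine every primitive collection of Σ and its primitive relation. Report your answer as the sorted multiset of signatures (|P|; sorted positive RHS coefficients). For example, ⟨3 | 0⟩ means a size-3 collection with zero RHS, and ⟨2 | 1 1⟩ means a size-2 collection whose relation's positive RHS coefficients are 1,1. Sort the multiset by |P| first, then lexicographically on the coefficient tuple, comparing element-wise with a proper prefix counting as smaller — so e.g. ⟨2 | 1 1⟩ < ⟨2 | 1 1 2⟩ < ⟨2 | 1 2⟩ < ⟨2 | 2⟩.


18 collections generate NE(X_Σ); each relation:

  • {0,4}:  v_{0} + v_{4} = 0  ⟹  sig = ⟨2 | 0⟩
  • {3,7}:  v_{3} + v_{7} = 0  ⟹  sig = ⟨2 | 0⟩
  • {5,6}:  v_{5} + v_{6} = 0  ⟹  sig = ⟨2 | 0⟩
  • {0,2}:  v_{0} + v_{2} = v_{1}  ⟹  sig = ⟨2 | 1⟩
  • {1,4}:  v_{1} + v_{4} = v_{2}  ⟹  sig = ⟨2 | 1⟩
  • {0,1}:  v_{0} + v_{1} = v_{5} + v_{7}  ⟹  sig = ⟨2 | 1 1⟩
  • {1,3}:  v_{1} + v_{3} = v_{4} + v_{5}  ⟹  sig = ⟨2 | 1 1⟩
  • {1,6}:  v_{1} + v_{6} = v_{4} + v_{7}  ⟹  sig = ⟨2 | 1 1⟩
  • {3,8}:  v_{3} + v_{8} = v_{0} + v_{5}  ⟹  sig = ⟨2 | 1 1⟩
  • {4,8}:  v_{4} + v_{8} = v_{5} + v_{7}  ⟹  sig = ⟨2 | 1 1⟩
  • {6,8}:  v_{6} + v_{8} = v_{0} + v_{7}  ⟹  sig = ⟨2 | 1 1⟩
  • {2,8}:  v_{2} + v_{8} = v_{1} + v_{5} + v_{7}  ⟹  sig = ⟨2 | 1 1 1⟩
  • {2,3}:  v_{2} + v_{3} = 2·v_{4} + v_{5}  ⟹  sig = ⟨2 | 1 2⟩
  • {2,6}:  v_{2} + v_{6} = 2·v_{4} + v_{7}  ⟹  sig = ⟨2 | 1 2⟩
  • {1,8}:  v_{1} + v_{8} = 2·v_{5} + 2·v_{7}  ⟹  sig = ⟨2 | 2 2⟩
  • {0,5,7}:  v_{0} + v_{5} + v_{7} = v_{8}  ⟹  sig = ⟨3 | 1⟩
  • {4,5,7}:  v_{4} + v_{5} + v_{7} = v_{1}  ⟹  sig = ⟨3 | 1⟩
  • {2,5,7}:  v_{2} + v_{5} + v_{7} = 2·v_{1}  ⟹  sig = ⟨3 | 2⟩

so the primitive-relation signature multiset is
    ⟨2 | 0⟩
    ⟨2 | 0⟩
    ⟨2 | 0⟩
    ⟨2 | 1⟩
    ⟨2 | 1⟩
    ⟨2 | 1 1⟩
    ⟨2 | 1 1⟩
    ⟨2 | 1 1⟩
    ⟨2 | 1 1⟩
    ⟨2 | 1 1⟩
    ⟨2 | 1 1⟩
    ⟨2 | 1 1 1⟩
    ⟨2 | 1 2⟩
    ⟨2 | 1 2⟩
    ⟨2 | 2 2⟩
    ⟨3 | 1⟩
    ⟨3 | 1⟩
    ⟨3 | 2⟩


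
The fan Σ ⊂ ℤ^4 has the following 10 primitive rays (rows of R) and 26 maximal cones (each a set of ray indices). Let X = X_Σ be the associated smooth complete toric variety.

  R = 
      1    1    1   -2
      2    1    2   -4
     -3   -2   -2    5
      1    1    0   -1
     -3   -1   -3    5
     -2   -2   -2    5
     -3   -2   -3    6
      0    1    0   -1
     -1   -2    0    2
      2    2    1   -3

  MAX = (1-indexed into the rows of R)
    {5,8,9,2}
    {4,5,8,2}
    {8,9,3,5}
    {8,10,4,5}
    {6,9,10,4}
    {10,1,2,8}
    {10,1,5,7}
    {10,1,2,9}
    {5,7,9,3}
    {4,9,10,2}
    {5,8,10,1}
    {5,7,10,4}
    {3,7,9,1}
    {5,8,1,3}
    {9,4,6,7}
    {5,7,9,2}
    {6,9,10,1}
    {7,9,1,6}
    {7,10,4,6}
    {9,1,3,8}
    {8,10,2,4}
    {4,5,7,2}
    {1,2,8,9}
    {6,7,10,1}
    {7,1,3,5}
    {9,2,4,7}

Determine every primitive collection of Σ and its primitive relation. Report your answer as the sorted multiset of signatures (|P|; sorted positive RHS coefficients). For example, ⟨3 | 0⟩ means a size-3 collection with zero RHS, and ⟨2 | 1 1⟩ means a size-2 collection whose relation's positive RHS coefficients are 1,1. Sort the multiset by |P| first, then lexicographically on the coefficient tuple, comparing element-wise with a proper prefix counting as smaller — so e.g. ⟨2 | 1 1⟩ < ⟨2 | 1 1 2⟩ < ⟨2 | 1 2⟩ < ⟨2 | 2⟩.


Σ has 19 primitive collections:

  P={1,4}:  v_{1} + v_{4} = v_{10} ; sig = ⟨2 | 1⟩
  P={7,8}:  v_{7} + v_{8} = v_{5} ; sig = ⟨2 | 1⟩
  P={2,3}:  v_{2} + v_{3} = v_{8} + v_{9} ; sig = ⟨2 | 1 1⟩
  P={2,6}:  v_{2} + v_{6} = v_{4} + v_{9} ; sig = ⟨2 | 1 1⟩
  P={3,4}:  v_{3} + v_{4} = v_{1} + v_{7} ; sig = ⟨2 | 1 1⟩
  P={6,8}:  v_{6} + v_{8} = v_{1} + v_{7} ; sig = ⟨2 | 1 1⟩
  P={3,10}:  v_{3} + v_{10} = 2·v_{1} + v_{7} ; sig = ⟨2 | 1 2⟩
  P={5,6}:  v_{5} + v_{6} = v_{1} + 2·v_{7} ; sig = ⟨2 | 1 2⟩
  P={3,6}:  v_{3} + v_{6} = 2·v_{1} + 2·v_{7} + v_{9} ; sig = ⟨2 | 1 2 2⟩
  P={1,2,7}:  v_{1} + v_{2} + v_{7} = 0 ; sig = ⟨3 | 0⟩
  P={4,8,9}:  v_{4} + v_{8} + v_{9} = 0 ; sig = ⟨3 | 0⟩
  P={1,2,5}:  v_{1} + v_{2} + v_{5} = v_{8} ; sig = ⟨3 | 1⟩
  P={1,5,9}:  v_{1} + v_{5} + v_{9} = v_{3} ; sig = ⟨3 | 1⟩
  P={2,7,10}:  v_{2} + v_{7} + v_{10} = v_{4} ; sig = ⟨3 | 1⟩
  P={4,5,9}:  v_{4} + v_{5} + v_{9} = v_{7} ; sig = ⟨3 | 1⟩
  P={7,9,10}:  v_{7} + v_{9} + v_{10} = v_{6} ; sig = ⟨3 | 1⟩
  P={8,9,10}:  v_{8} + v_{9} + v_{10} = v_{1} ; sig = ⟨3 | 1⟩
  P={2,5,10}:  v_{2} + v_{5} + v_{10} = v_{4} + v_{8} ; sig = ⟨3 | 1 1⟩
  P={5,9,10}:  v_{5} + v_{9} + v_{10} = v_{1} + v_{7} ; sig = ⟨3 | 1 1⟩

Hence PRS(X_Σ) =
    |P|=2: 9 collections, coeffs (1), (1), (1,1), (1,1), (1,1), (1,1), (1,2), (1,2), (1,2,2)
    |P|=3: 10 collections, coeffs (), (), (1), (1), (1), (1), (1), (1), (1,1), (1,1)


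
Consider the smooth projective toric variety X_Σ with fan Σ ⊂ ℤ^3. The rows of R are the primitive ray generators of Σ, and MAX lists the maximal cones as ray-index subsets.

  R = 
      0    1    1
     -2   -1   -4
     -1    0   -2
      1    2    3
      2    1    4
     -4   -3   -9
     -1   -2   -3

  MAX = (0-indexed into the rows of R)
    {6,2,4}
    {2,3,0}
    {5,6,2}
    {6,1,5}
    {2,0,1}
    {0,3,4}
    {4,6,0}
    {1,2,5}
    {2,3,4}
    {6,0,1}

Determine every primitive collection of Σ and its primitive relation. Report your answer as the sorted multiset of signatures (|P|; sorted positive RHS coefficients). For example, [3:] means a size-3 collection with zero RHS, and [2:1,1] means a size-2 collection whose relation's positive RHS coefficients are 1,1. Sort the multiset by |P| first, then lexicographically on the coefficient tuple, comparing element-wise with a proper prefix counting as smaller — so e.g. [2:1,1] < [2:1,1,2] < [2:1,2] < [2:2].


Σ has 9 primitive collections:

  • {1,4}:  v_{1} + v_{4} = 0  →  sig = [2:]
  • {3,6}:  v_{3} + v_{6} = 0  →  sig = [2:]
  • {1,3}:  v_{1} + v_{3} = v_{0} + v_{2}  →  sig = [2:1,1]
  • {3,5}:  v_{3} + v_{5} = v_{1} + v_{2}  →  sig = [2:1,1]
  • {4,5}:  v_{4} + v_{5} = v_{2} + v_{6}  →  sig = [2:1,1]
  • {0,5}:  v_{0} + v_{5} = 2·v_{1}  →  sig = [2:2]
  • {0,2,4}:  v_{0} + v_{2} + v_{4} = v_{3}  →  sig = [3:1]
  • {0,2,6}:  v_{0} + v_{2} + v_{6} = v_{1}  →  sig = [3:1]
  • {1,2,6}:  v_{1} + v_{2} + v_{6} = v_{5}  →  sig = [3:1]

Signatures (|P|; sorted positive RHS coefficients), sorted:
[[2:], [2:], [2:1,1], [2:1,1], [2:1,1], [2:2], [3:1], [3:1], [3:1]]


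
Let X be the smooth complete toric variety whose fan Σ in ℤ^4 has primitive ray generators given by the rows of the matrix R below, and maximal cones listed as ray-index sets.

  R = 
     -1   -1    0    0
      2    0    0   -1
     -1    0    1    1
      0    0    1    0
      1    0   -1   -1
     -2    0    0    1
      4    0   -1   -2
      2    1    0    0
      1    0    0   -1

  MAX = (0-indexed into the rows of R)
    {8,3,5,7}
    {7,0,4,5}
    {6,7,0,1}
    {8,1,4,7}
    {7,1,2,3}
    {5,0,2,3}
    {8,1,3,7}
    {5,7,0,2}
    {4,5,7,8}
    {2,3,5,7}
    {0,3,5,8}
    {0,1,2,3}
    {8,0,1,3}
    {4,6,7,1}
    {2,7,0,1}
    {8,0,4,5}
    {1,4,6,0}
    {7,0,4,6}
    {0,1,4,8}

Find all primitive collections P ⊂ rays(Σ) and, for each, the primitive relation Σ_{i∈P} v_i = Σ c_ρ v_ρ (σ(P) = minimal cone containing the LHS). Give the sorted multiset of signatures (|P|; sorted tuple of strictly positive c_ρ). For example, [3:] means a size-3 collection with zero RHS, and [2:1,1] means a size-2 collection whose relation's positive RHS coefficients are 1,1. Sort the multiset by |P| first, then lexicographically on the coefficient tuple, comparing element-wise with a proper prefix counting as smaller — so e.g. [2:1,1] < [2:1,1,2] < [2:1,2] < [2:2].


Σ has 11 primitive collections:

  • {1,5}:  v_{1} + v_{5} = 0 — sig = [2:]
  • {2,4}:  v_{2} + v_{4} = 0 — sig = [2:]
  • {2,8}:  v_{2} + v_{8} = v_{3} — sig = [2:1]
  • {3,4}:  v_{3} + v_{4} = v_{8} — sig = [2:1]
  • {2,6}:  v_{2} + v_{6} = v_{0} + v_{1} + v_{7} — sig = [2:1,1,1]
  • {5,6}:  v_{5} + v_{6} = v_{0} + v_{4} + v_{7} — sig = [2:1,1,1]
  • {6,8}:  v_{6} + v_{8} = 2·v_{1} + v_{4} — sig = [2:1,2]
  • {3,6}:  v_{3} + v_{6} = 2·v_{1} — sig = [2:2]
  • {0,7,8}:  v_{0} + v_{7} + v_{8} = v_{1} — sig = [3:1]
  • {0,3,7}:  v_{0} + v_{3} + v_{7} = v_{1} + v_{2} — sig = [3:1,1]
  • {0,1,4,7}:  v_{0} + v_{1} + v_{4} + v_{7} = v_{6} — sig = [4:1]

Sorted signature multiset PRS(X):
[[2:], [2:], [2:1], [2:1], [2:1,1,1], [2:1,1,1], [2:1,2], [2:2], [3:1], [3:1,1], [4:1]]


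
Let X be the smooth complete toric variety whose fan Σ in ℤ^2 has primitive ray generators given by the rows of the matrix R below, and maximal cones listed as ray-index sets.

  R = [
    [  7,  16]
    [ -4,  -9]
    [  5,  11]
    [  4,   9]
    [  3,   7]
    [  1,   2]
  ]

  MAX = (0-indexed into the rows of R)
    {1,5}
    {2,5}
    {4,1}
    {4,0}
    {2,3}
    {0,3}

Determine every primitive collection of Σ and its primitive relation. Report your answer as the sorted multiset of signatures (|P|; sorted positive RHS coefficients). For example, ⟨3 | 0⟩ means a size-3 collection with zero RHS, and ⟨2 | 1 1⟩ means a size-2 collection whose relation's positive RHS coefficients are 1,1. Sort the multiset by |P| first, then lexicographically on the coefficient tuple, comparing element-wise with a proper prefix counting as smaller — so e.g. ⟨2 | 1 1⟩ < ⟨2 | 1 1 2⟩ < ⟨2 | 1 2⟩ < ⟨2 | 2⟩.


9 collections generate NE(X_Σ); each relation:

  P={1,3}:  v_{1} + v_{3} = 0  ⟹  sig = ⟨2 | 0⟩
  P={0,1}:  v_{0} + v_{1} = v_{4}  ⟹  sig = ⟨2 | 1⟩
  P={1,2}:  v_{1} + v_{2} = v_{5}  ⟹  sig = ⟨2 | 1⟩
  P={3,4}:  v_{3} + v_{4} = v_{0}  ⟹  sig = ⟨2 | 1⟩
  P={3,5}:  v_{3} + v_{5} = v_{2}  ⟹  sig = ⟨2 | 1⟩
  P={4,5}:  v_{4} + v_{5} = v_{3}  ⟹  sig = ⟨2 | 1⟩
  P={0,5}:  v_{0} + v_{5} = 2·v_{3}  ⟹  sig = ⟨2 | 2⟩
  P={2,4}:  v_{2} + v_{4} = 2·v_{3}  ⟹  sig = ⟨2 | 2⟩
  P={0,2}:  v_{0} + v_{2} = 3·v_{3}  ⟹  sig = ⟨2 | 3⟩

so the primitive-relation signature multiset is
    ⟨2 | 0⟩
    ⟨2 | 1⟩
    ⟨2 | 1⟩
    ⟨2 | 1⟩
    ⟨2 | 1⟩
    ⟨2 | 1⟩
    ⟨2 | 2⟩
    ⟨2 | 2⟩
    ⟨2 | 3⟩


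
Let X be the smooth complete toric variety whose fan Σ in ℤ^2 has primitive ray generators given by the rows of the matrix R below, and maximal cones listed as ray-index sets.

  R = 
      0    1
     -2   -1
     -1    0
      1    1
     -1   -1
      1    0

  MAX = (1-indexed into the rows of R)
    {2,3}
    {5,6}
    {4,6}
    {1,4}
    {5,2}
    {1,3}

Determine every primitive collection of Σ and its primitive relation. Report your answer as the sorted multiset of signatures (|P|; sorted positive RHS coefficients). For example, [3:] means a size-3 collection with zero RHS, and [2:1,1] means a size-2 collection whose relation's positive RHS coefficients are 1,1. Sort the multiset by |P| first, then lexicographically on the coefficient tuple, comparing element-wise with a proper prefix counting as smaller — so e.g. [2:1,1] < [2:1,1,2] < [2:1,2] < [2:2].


|primitive collections| = 9. Relations:

  P={3,6}:  v_{3} + v_{6} = 0  ⇒ sig = [2:]
  P={4,5}:  v_{4} + v_{5} = 0  ⇒ sig = [2:]
  P={1,5}:  v_{1} + v_{5} = v_{3}  ⇒ sig = [2:1]
  P={1,6}:  v_{1} + v_{6} = v_{4}  ⇒ sig = [2:1]
  P={2,4}:  v_{2} + v_{4} = v_{3}  ⇒ sig = [2:1]
  P={2,6}:  v_{2} + v_{6} = v_{5}  ⇒ sig = [2:1]
  P={3,4}:  v_{3} + v_{4} = v_{1}  ⇒ sig = [2:1]
  P={3,5}:  v_{3} + v_{5} = v_{2}  ⇒ sig = [2:1]
  P={1,2}:  v_{1} + v_{2} = 2·v_{3}  ⇒ sig = [2:2]

Hence PRS(X_Σ) =
    |P|=2: 9 collections, coeffs (), (), (1), (1), (1), (1), (1), (1), (2)


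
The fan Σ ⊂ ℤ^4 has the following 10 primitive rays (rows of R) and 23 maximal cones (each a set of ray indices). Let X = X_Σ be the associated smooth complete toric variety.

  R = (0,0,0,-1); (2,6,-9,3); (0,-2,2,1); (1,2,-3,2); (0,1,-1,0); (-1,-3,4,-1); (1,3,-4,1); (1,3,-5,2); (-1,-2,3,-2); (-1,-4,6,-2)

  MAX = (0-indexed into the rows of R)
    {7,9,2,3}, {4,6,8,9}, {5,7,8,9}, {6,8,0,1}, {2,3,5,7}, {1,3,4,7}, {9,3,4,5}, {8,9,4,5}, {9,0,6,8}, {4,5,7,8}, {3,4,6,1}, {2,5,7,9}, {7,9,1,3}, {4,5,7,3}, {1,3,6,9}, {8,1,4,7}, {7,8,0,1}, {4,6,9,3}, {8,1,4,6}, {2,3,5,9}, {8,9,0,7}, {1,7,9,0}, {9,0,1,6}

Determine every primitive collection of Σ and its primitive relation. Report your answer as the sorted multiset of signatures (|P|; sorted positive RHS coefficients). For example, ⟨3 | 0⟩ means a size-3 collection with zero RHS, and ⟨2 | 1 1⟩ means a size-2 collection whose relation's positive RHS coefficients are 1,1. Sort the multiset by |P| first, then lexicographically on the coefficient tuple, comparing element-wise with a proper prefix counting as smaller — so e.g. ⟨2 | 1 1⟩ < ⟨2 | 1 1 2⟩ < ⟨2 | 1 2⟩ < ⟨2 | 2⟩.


|primitive collections| = 16. Relations:

  P = {3,8}:  v_{3} + v_{8} = 0  →  sig = ⟨2 | 0⟩
  P = {5,6}:  v_{5} + v_{6} = 0  →  sig = ⟨2 | 0⟩
  P = {1,5}:  v_{1} + v_{5} = v_{7}  →  sig = ⟨2 | 1⟩
  P = {6,7}:  v_{6} + v_{7} = v_{1}  →  sig = ⟨2 | 1⟩
  P = {0,3}:  v_{0} + v_{3} = v_{1} + v_{9}  →  sig = ⟨2 | 1 1⟩
  P = {0,4}:  v_{0} + v_{4} = v_{6} + v_{8}  →  sig = ⟨2 | 1 1⟩
  P = {2,4}:  v_{2} + v_{4} = v_{3} + v_{5}  →  sig = ⟨2 | 1 1⟩
  P = {0,5}:  v_{0} + v_{5} = v_{7} + v_{8} + v_{9}  →  sig = ⟨2 | 1 1 1⟩
  P = {2,6}:  v_{2} + v_{6} = v_{3} + v_{7} + v_{9}  →  sig = ⟨2 | 1 1 1⟩
  P = {2,8}:  v_{2} + v_{8} = v_{5} + v_{7} + v_{9}  →  sig = ⟨2 | 1 1 1⟩
  P = {1,2}:  v_{1} + v_{2} = v_{3} + 2·v_{7} + v_{9}  →  sig = ⟨2 | 1 1 2⟩
  P = {0,2}:  v_{0} + v_{2} = 2·v_{7} + 2·v_{9}  →  sig = ⟨2 | 2 2⟩
  P = {4,7,9}:  v_{4} + v_{7} + v_{9} = 0  →  sig = ⟨3 | 0⟩
  P = {1,4,9}:  v_{1} + v_{4} + v_{9} = v_{6}  →  sig = ⟨3 | 1⟩
  P = {1,8,9}:  v_{1} + v_{8} + v_{9} = v_{0}  →  sig = ⟨3 | 1⟩
  P = {3,5,7,9}:  v_{3} + v_{5} + v_{7} + v_{9} = v_{2}  →  sig = ⟨4 | 1⟩

Sorted signature multiset PRS(X):
{ ⟨2 | 0⟩ ×2,  ⟨2 | 1⟩ ×2,  ⟨2 | 1 1⟩ ×3,  ⟨2 | 1 1 1⟩ ×3,  ⟨2 | 1 1 2⟩,  ⟨2 | 2 2⟩,  ⟨3 | 0⟩,  ⟨3 | 1⟩ ×2,  ⟨4 | 1⟩ }


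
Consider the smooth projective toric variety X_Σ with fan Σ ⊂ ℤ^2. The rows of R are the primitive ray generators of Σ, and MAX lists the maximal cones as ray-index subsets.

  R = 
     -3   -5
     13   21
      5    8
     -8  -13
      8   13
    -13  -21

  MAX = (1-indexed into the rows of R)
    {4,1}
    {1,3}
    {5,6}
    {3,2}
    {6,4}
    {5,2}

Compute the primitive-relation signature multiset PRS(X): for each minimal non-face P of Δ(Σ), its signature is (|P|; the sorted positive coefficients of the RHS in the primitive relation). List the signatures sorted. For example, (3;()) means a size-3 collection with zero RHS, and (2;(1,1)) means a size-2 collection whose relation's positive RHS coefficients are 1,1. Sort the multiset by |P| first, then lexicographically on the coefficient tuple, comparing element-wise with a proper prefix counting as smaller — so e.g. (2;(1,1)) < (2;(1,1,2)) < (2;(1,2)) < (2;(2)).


Δ(Σ) — 6 vertices, 9 min non-faces:

  • {2,6}:  v_{2} + v_{6} = 0 ; sig = (2;())
  • {4,5}:  v_{4} + v_{5} = 0 ; sig = (2;())
  • {1,5}:  v_{1} + v_{5} = v_{3} ; sig = (2;(1))
  • {2,4}:  v_{2} + v_{4} = v_{3} ; sig = (2;(1))
  • {3,4}:  v_{3} + v_{4} = v_{1} ; sig = (2;(1))
  • {3,5}:  v_{3} + v_{5} = v_{2} ; sig = (2;(1))
  • {3,6}:  v_{3} + v_{6} = v_{4} ; sig = (2;(1))
  • {1,2}:  v_{1} + v_{2} = 2·v_{3} ; sig = (2;(2))
  • {1,6}:  v_{1} + v_{6} = 2·v_{4} ; sig = (2;(2))

Hence PRS(X_Σ) =
{ (2;()) ×2,  (2;(1)) ×5,  (2;(2)) ×2 }


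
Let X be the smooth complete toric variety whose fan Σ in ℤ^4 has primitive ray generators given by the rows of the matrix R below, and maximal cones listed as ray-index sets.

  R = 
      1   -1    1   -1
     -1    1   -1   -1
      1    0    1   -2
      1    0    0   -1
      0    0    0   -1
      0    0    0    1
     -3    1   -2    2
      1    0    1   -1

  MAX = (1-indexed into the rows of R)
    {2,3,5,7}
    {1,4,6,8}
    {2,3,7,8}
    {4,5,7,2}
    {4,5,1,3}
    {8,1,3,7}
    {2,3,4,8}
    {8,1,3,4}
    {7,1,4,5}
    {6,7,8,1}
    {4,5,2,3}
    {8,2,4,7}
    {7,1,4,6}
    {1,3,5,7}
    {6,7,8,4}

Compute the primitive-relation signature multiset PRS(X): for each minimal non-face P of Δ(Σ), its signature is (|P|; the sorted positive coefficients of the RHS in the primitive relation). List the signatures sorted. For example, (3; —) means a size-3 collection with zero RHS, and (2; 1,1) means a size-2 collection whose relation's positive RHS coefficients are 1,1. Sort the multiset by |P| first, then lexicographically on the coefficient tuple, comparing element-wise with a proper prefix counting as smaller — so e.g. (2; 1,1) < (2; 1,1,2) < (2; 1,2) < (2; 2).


The 7 primitive collections of Σ (r=8, n=4):

  • {5,6}:  v_{5} + v_{6} = 0  →  sig = (2; —)
  • {3,6}:  v_{3} + v_{6} = v_{8}  →  sig = (2; 1)
  • {5,8}:  v_{5} + v_{8} = v_{3}  →  sig = (2; 1)
  • {2,6}:  v_{2} + v_{6} = v_{4} + v_{7} + v_{8}  →  sig = (2; 1,1,1)
  • {1,2}:  v_{1} + v_{2} = 2·v_{5}  →  sig = (2; 2)
  • {3,4,7}:  v_{3} + v_{4} + v_{7} = v_{2}  →  sig = (3; 1)
  • {1,4,7,8}:  v_{1} + v_{4} + v_{7} + v_{8} = v_{5}  →  sig = (4; 1)

Signatures (|P|; sorted positive RHS coefficients), sorted:
    (2; —)
    (2; 1)
    (2; 1)
    (2; 1,1,1)
    (2; 2)
    (3; 1)
    (4; 1)


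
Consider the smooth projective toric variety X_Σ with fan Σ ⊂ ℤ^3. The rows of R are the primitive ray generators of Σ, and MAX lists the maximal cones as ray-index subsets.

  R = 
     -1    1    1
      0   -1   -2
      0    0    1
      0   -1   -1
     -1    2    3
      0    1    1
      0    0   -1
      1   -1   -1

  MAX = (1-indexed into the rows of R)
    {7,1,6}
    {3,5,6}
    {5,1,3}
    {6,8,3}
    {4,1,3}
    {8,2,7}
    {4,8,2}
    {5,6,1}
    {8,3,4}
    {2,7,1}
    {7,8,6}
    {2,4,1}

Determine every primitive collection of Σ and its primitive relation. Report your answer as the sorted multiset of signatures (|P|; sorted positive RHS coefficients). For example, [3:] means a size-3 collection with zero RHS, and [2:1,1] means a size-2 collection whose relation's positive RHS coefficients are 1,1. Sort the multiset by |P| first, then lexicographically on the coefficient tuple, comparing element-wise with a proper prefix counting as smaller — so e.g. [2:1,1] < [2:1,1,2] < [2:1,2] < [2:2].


The 11 primitive collections of Σ (r=8, n=3):

  P={1,8}:  v_{1} + v_{8} = 0  so sig = [2:]
  P={3,7}:  v_{3} + v_{7} = 0  so sig = [2:]
  P={4,6}:  v_{4} + v_{6} = 0  so sig = [2:]
  P={2,3}:  v_{2} + v_{3} = v_{4}  so sig = [2:1]
  P={2,5}:  v_{2} + v_{5} = v_{1}  so sig = [2:1]
  P={2,6}:  v_{2} + v_{6} = v_{7}  so sig = [2:1]
  P={4,7}:  v_{4} + v_{7} = v_{2}  so sig = [2:1]
  P={4,5}:  v_{4} + v_{5} = v_{1} + v_{3}  so sig = [2:1,1]
  P={5,7}:  v_{5} + v_{7} = v_{1} + v_{6}  so sig = [2:1,1]
  P={5,8}:  v_{5} + v_{8} = v_{3} + v_{6}  so sig = [2:1,1]
  P={1,3,6}:  v_{1} + v_{3} + v_{6} = v_{5}  so sig = [3:1]

Signatures (|P|; sorted positive RHS coefficients), sorted:
    |P|=2: 10 collections, coeffs (), (), (), (1), (1), (1), (1), (1,1), (1,1), (1,1)
    |P|=3: 1 collection, coeffs (1)


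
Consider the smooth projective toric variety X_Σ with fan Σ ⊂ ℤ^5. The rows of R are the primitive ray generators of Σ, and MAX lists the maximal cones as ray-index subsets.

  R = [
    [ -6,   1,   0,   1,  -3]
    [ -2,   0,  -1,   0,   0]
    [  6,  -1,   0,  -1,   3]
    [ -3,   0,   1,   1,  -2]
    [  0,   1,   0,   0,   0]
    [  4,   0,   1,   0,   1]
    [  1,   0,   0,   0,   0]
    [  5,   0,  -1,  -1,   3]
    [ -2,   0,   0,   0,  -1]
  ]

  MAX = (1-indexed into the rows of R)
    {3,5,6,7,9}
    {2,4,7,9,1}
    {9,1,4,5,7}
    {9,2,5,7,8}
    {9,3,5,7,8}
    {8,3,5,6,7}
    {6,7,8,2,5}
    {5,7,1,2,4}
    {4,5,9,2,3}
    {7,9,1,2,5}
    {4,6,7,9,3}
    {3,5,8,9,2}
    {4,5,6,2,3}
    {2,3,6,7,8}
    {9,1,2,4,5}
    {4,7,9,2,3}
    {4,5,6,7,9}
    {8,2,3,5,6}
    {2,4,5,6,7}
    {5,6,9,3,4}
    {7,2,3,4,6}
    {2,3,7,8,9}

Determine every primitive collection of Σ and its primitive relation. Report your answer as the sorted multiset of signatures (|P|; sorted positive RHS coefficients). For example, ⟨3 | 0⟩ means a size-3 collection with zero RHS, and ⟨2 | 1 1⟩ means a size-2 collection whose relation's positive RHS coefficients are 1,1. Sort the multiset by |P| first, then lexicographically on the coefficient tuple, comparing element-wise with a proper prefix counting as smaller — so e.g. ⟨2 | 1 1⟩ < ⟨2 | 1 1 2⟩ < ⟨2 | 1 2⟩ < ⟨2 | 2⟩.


The 9 primitive collections of Σ (r=9, n=5):

  • {1,3}:  v_{1} + v_{3} = 0 ; sig = ⟨2 | 0⟩
  • {4,8}:  v_{4} + v_{8} = v_{2} + v_{6} ; sig = ⟨2 | 1 1⟩
  • {1,6}:  v_{1} + v_{6} = v_{4} + v_{5} + v_{7} ; sig = ⟨2 | 1 1 1⟩
  • {1,8}:  v_{1} + v_{8} = v_{2} + v_{5} + v_{7} ; sig = ⟨2 | 1 1 1⟩
  • {2,6,9}:  v_{2} + v_{6} + v_{9} = 0 ; sig = ⟨3 | 0⟩
  • {6,8,9}:  v_{6} + v_{8} + v_{9} = v_{3} + v_{5} + v_{7} ; sig = ⟨3 | 1 1 1⟩
  • {2,3,5,7}:  v_{2} + v_{3} + v_{5} + v_{7} = v_{8} ; sig = ⟨4 | 1⟩
  • {3,4,5,7}:  v_{3} + v_{4} + v_{5} + v_{7} = v_{6} ; sig = ⟨4 | 1⟩
  • {2,4,5,7,9}:  v_{2} + v_{4} + v_{5} + v_{7} + v_{9} = v_{1} ; sig = ⟨5 | 1⟩

Signatures (|P|; sorted positive RHS coefficients), sorted:
    ⟨2 | 0⟩
    ⟨2 | 1 1⟩
    ⟨2 | 1 1 1⟩
    ⟨2 | 1 1 1⟩
    ⟨3 | 0⟩
    ⟨3 | 1 1 1⟩
    ⟨4 | 1⟩
    ⟨4 | 1⟩
    ⟨5 | 1⟩


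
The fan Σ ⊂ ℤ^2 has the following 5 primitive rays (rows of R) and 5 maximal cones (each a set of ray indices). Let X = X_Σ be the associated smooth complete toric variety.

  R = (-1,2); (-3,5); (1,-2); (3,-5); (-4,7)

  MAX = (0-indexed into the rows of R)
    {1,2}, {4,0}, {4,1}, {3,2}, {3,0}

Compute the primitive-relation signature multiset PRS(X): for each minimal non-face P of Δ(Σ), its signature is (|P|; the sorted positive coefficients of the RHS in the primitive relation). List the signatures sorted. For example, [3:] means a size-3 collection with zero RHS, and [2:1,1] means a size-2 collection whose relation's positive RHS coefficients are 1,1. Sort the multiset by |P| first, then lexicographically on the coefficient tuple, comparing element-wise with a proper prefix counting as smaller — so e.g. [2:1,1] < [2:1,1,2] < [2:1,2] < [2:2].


The 5 primitive collections of Σ (r=5, n=2):

  • {0,2}:  v_{0} + v_{2} = 0  ⇒ sig = [2:]
  • {1,3}:  v_{1} + v_{3} = 0  ⇒ sig = [2:]
  • {0,1}:  v_{0} + v_{1} = v_{4}  ⇒ sig = [2:1]
  • {2,4}:  v_{2} + v_{4} = v_{1}  ⇒ sig = [2:1]
  • {3,4}:  v_{3} + v_{4} = v_{0}  ⇒ sig = [2:1]

Signatures (|P|; sorted positive RHS coefficients), sorted:
{ [2:] ×2,  [2:1] ×3 }


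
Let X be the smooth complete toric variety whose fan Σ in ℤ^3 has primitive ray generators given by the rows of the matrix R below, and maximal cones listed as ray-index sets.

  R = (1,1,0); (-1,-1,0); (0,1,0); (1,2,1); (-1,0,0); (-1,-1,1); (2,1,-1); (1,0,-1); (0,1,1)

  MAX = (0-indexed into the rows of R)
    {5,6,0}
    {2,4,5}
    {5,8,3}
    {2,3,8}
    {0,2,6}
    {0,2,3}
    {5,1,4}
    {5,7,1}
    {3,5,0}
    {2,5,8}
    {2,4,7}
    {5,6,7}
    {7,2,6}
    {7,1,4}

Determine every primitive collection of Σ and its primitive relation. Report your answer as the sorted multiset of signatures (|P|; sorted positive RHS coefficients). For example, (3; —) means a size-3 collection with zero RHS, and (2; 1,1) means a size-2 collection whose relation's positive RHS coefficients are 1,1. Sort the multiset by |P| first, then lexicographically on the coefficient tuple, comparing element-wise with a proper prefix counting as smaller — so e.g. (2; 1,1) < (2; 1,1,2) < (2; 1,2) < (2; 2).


The 20 primitive collections of Σ (r=9, n=3):

  P = {0,1}:  v_{0} + v_{1} = 0  so sig = (2; —)
  P = {0,4}:  v_{0} + v_{4} = v_{2}  so sig = (2; 1)
  P = {0,7}:  v_{0} + v_{7} = v_{6}  so sig = (2; 1)
  P = {0,8}:  v_{0} + v_{8} = v_{3}  so sig = (2; 1)
  P = {1,2}:  v_{1} + v_{2} = v_{4}  so sig = (2; 1)
  P = {1,3}:  v_{1} + v_{3} = v_{8}  so sig = (2; 1)
  P = {1,6}:  v_{1} + v_{6} = v_{7}  so sig = (2; 1)
  P = {7,8}:  v_{7} + v_{8} = v_{0}  so sig = (2; 1)
  P = {1,8}:  v_{1} + v_{8} = v_{2} + v_{5}  so sig = (2; 1,1)
  P = {3,4}:  v_{3} + v_{4} = v_{2} + v_{8}  so sig = (2; 1,1)
  P = {4,6}:  v_{4} + v_{6} = v_{2} + v_{7}  so sig = (2; 1,1)
  P = {4,8}:  v_{4} + v_{8} = 2·v_{2} + v_{5}  so sig = (2; 1,2)
  P = {3,7}:  v_{3} + v_{7} = 2·v_{0}  so sig = (2; 2)
  P = {6,8}:  v_{6} + v_{8} = 2·v_{0}  so sig = (2; 2)
  P = {3,6}:  v_{3} + v_{6} = 3·v_{0}  so sig = (2; 3)
  P = {2,5,7}:  v_{2} + v_{5} + v_{7} = 0  so sig = (3; —)
  P = {0,2,5}:  v_{0} + v_{2} + v_{5} = v_{8}  so sig = (3; 1)
  P = {2,5,6}:  v_{2} + v_{5} + v_{6} = v_{0}  so sig = (3; 1)
  P = {4,5,7}:  v_{4} + v_{5} + v_{7} = v_{1}  so sig = (3; 1)
  P = {2,3,5}:  v_{2} + v_{3} + v_{5} = 2·v_{8}  so sig = (3; 2)

Hence PRS(X_Σ) =
    |P|=2: 15 collections, coeffs (), (1), (1), (1), (1), (1), (1), (1), (1,1), (1,1), (1,1), (1,2), (2), (2), (3)
    |P|=3: 5 collections, coeffs (), (1), (1), (1), (2)


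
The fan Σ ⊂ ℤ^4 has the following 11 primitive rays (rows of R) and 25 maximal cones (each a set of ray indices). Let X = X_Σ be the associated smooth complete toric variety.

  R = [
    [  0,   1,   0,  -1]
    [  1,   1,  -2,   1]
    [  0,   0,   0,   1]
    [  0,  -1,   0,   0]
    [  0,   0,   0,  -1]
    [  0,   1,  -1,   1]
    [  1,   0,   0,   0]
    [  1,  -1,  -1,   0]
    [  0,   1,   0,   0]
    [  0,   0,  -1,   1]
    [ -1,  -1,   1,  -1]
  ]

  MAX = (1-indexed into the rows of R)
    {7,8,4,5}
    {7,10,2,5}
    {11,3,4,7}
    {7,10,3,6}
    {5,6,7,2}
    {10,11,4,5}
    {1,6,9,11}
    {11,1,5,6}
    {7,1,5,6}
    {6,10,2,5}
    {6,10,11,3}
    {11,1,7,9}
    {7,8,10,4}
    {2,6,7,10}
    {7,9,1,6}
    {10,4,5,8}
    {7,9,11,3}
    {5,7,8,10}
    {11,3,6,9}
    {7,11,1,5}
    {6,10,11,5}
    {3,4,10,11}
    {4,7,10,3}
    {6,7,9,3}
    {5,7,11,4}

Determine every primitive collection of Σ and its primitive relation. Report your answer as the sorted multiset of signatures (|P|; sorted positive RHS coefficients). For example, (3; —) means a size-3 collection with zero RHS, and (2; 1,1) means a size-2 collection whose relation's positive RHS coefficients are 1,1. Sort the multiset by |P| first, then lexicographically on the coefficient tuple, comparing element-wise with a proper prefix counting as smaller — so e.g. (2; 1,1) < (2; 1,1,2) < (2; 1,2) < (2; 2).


The 23 primitive collections of Σ (r=11, n=4):

  P = {3,5}:  v_{3} + v_{5} = 0  →  sig = (2; —)
  P = {4,9}:  v_{4} + v_{9} = 0  →  sig = (2; —)
  P = {1,3}:  v_{1} + v_{3} = v_{9}  →  sig = (2; 1)
  P = {1,4}:  v_{1} + v_{4} = v_{5}  →  sig = (2; 1)
  P = {4,6}:  v_{4} + v_{6} = v_{10}  →  sig = (2; 1)
  P = {5,9}:  v_{5} + v_{9} = v_{1}  →  sig = (2; 1)
  P = {9,10}:  v_{9} + v_{10} = v_{6}  →  sig = (2; 1)
  P = {1,10}:  v_{1} + v_{10} = v_{5} + v_{6}  →  sig = (2; 1,1)
  P = {2,11}:  v_{2} + v_{11} = v_{5} + v_{10}  →  sig = (2; 1,1)
  P = {2,3}:  v_{2} + v_{3} = v_{6} + v_{7} + v_{10}  →  sig = (2; 1,1,1)
  P = {3,8}:  v_{3} + v_{8} = v_{4} + v_{7} + v_{10}  →  sig = (2; 1,1,1)
  P = {8,9}:  v_{8} + v_{9} = v_{5} + v_{7} + v_{10}  →  sig = (2; 1,1,1)
  P = {1,8}:  v_{1} + v_{8} = 2·v_{5} + v_{7} + v_{10}  →  sig = (2; 1,1,2)
  P = {2,4}:  v_{2} + v_{4} = v_{5} + v_{7} + 2·v_{10}  →  sig = (2; 1,1,2)
  P = {2,9}:  v_{2} + v_{9} = v_{5} + 2·v_{6} + v_{7}  →  sig = (2; 1,1,2)
  P = {6,8}:  v_{6} + v_{8} = v_{5} + v_{7} + 2·v_{10}  →  sig = (2; 1,1,2)
  P = {8,11}:  v_{8} + v_{11} = 2·v_{4} + v_{5}  →  sig = (2; 1,2)
  P = {1,2}:  v_{1} + v_{2} = 2·v_{5} + 2·v_{6} + v_{7}  →  sig = (2; 1,2,2)
  P = {2,8}:  v_{2} + v_{8} = 2·v_{5} + 2·v_{7} + 3·v_{10}  →  sig = (2; 2,2,3)
  P = {6,7,11}:  v_{6} + v_{7} + v_{11} = 0  →  sig = (3; —)
  P = {7,10,11}:  v_{7} + v_{10} + v_{11} = v_{4}  →  sig = (3; 1)
  P = {4,5,7,10}:  v_{4} + v_{5} + v_{7} + v_{10} = v_{8}  →  sig = (4; 1)
  P = {5,6,7,10}:  v_{5} + v_{6} + v_{7} + v_{10} = v_{2}  →  sig = (4; 1)

so the primitive-relation signature multiset is
{ (2; —) ×2,  (2; 1) ×5,  (2; 1,1) ×2,  (2; 1,1,1) ×3,  (2; 1,1,2) ×4,  (2; 1,2),  (2; 1,2,2),  (2; 2,2,3),  (3; —),  (3; 1),  (4; 1) ×2 }


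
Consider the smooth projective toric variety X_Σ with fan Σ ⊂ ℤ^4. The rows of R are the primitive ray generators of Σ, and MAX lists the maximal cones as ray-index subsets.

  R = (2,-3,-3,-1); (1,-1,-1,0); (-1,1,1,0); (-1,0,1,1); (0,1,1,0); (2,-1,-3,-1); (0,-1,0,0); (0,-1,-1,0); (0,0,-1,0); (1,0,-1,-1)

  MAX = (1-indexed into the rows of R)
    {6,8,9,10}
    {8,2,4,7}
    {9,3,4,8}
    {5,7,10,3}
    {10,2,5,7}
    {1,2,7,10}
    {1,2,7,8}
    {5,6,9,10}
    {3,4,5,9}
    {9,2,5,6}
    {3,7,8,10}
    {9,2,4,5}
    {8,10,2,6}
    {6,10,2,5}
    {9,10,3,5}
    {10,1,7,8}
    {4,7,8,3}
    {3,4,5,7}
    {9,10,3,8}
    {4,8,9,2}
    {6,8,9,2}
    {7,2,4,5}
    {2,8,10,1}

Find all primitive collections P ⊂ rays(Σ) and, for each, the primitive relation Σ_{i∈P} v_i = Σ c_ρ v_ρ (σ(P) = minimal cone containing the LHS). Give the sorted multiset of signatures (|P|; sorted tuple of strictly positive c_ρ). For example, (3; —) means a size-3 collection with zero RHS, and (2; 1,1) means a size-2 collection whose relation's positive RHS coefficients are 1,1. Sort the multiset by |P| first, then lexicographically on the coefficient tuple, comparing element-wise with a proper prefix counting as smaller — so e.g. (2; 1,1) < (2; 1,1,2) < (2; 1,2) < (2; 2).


14 minimal non-faces of Δ(Σ) (on 10 rays):

  {2,3}:  v_{2} + v_{3} = 0  ⟹  sig = (2; —)
  {4,10}:  v_{4} + v_{10} = 0  ⟹  sig = (2; —)
  {5,8}:  v_{5} + v_{8} = 0  ⟹  sig = (2; —)
  {7,9}:  v_{7} + v_{9} = v_{8}  ⟹  sig = (2; 1)
  {3,6}:  v_{3} + v_{6} = v_{9} + v_{10}  ⟹  sig = (2; 1,1)
  {4,6}:  v_{4} + v_{6} = v_{2} + v_{9}  ⟹  sig = (2; 1,1)
  {1,3}:  v_{1} + v_{3} = v_{7} + v_{8} + v_{10}  ⟹  sig = (2; 1,1,1)
  {1,4}:  v_{1} + v_{4} = v_{2} + v_{7} + v_{8}  ⟹  sig = (2; 1,1,1)
  {1,5}:  v_{1} + v_{5} = v_{2} + v_{7} + v_{10}  ⟹  sig = (2; 1,1,1)
  {6,7}:  v_{6} + v_{7} = v_{2} + v_{8} + v_{10}  ⟹  sig = (2; 1,1,1)
  {1,9}:  v_{1} + v_{9} = v_{2} + 2·v_{8} + v_{10}  ⟹  sig = (2; 1,1,2)
  {1,6}:  v_{1} + v_{6} = 2·v_{2} + 2·v_{8} + 2·v_{10}  ⟹  sig = (2; 2,2,2)
  {2,9,10}:  v_{2} + v_{9} + v_{10} = v_{6}  ⟹  sig = (3; 1)
  {2,7,8,10}:  v_{2} + v_{7} + v_{8} + v_{10} = v_{1}  ⟹  sig = (4; 1)

Signatures (|P|; sorted positive RHS coefficients), sorted:
{ (2; —) ×3,  (2; 1),  (2; 1,1) ×2,  (2; 1,1,1) ×4,  (2; 1,1,2),  (2; 2,2,2),  (3; 1),  (4; 1) }
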